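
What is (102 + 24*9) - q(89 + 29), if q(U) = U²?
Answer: -13606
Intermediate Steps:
(102 + 24*9) - q(89 + 29) = (102 + 24*9) - (89 + 29)² = (102 + 216) - 1*118² = 318 - 1*13924 = 318 - 13924 = -13606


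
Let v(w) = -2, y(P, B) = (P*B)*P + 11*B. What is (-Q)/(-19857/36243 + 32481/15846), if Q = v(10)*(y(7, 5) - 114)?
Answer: 23738005224/95839429 ≈ 247.69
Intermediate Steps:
y(P, B) = 11*B + B*P² (y(P, B) = (B*P)*P + 11*B = B*P² + 11*B = 11*B + B*P²)
Q = -372 (Q = -2*(5*(11 + 7²) - 114) = -2*(5*(11 + 49) - 114) = -2*(5*60 - 114) = -2*(300 - 114) = -2*186 = -372)
(-Q)/(-19857/36243 + 32481/15846) = (-1*(-372))/(-19857/36243 + 32481/15846) = 372/(-19857*1/36243 + 32481*(1/15846)) = 372/(-6619/12081 + 10827/5282) = 372/(95839429/63811842) = 372*(63811842/95839429) = 23738005224/95839429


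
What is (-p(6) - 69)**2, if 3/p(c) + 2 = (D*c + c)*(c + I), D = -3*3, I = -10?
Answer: 171950769/36100 ≈ 4763.2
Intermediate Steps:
D = -9
p(c) = 3/(-2 - 8*c*(-10 + c)) (p(c) = 3/(-2 + (-9*c + c)*(c - 10)) = 3/(-2 + (-8*c)*(-10 + c)) = 3/(-2 - 8*c*(-10 + c)))
(-p(6) - 69)**2 = (-(-3)/(2 - 80*6 + 8*6**2) - 69)**2 = (-(-3)/(2 - 480 + 8*36) - 69)**2 = (-(-3)/(2 - 480 + 288) - 69)**2 = (-(-3)/(-190) - 69)**2 = (-(-3)*(-1)/190 - 69)**2 = (-1*3/190 - 69)**2 = (-3/190 - 69)**2 = (-13113/190)**2 = 171950769/36100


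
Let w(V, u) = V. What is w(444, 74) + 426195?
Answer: 426639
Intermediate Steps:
w(444, 74) + 426195 = 444 + 426195 = 426639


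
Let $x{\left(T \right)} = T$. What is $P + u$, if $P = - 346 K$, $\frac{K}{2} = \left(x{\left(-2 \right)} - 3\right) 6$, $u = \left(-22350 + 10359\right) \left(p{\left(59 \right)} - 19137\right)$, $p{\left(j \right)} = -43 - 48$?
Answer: $230583708$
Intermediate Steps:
$p{\left(j \right)} = -91$ ($p{\left(j \right)} = -43 - 48 = -91$)
$u = 230562948$ ($u = \left(-22350 + 10359\right) \left(-91 - 19137\right) = \left(-11991\right) \left(-19228\right) = 230562948$)
$K = -60$ ($K = 2 \left(-2 - 3\right) 6 = 2 \left(\left(-5\right) 6\right) = 2 \left(-30\right) = -60$)
$P = 20760$ ($P = \left(-346\right) \left(-60\right) = 20760$)
$P + u = 20760 + 230562948 = 230583708$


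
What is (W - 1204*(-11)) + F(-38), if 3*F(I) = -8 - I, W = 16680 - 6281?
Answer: 23653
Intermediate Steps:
W = 10399
F(I) = -8/3 - I/3 (F(I) = (-8 - I)/3 = -8/3 - I/3)
(W - 1204*(-11)) + F(-38) = (10399 - 1204*(-11)) + (-8/3 - 1/3*(-38)) = (10399 + 13244) + (-8/3 + 38/3) = 23643 + 10 = 23653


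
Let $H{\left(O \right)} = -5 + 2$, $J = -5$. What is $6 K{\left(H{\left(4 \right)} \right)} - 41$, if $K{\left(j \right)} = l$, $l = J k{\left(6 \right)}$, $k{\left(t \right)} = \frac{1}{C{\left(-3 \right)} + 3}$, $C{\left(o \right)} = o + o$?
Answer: $-31$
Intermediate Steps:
$C{\left(o \right)} = 2 o$
$H{\left(O \right)} = -3$
$k{\left(t \right)} = - \frac{1}{3}$ ($k{\left(t \right)} = \frac{1}{2 \left(-3\right) + 3} = \frac{1}{-6 + 3} = \frac{1}{-3} = - \frac{1}{3}$)
$l = \frac{5}{3}$ ($l = \left(-5\right) \left(- \frac{1}{3}\right) = \frac{5}{3} \approx 1.6667$)
$K{\left(j \right)} = \frac{5}{3}$
$6 K{\left(H{\left(4 \right)} \right)} - 41 = 6 \cdot \frac{5}{3} - 41 = 10 - 41 = -31$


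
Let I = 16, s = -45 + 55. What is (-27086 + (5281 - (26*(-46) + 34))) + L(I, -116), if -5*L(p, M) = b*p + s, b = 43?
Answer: -103913/5 ≈ -20783.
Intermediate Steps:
s = 10
L(p, M) = -2 - 43*p/5 (L(p, M) = -(43*p + 10)/5 = -(10 + 43*p)/5 = -2 - 43*p/5)
(-27086 + (5281 - (26*(-46) + 34))) + L(I, -116) = (-27086 + (5281 - (26*(-46) + 34))) + (-2 - 43/5*16) = (-27086 + (5281 - (-1196 + 34))) + (-2 - 688/5) = (-27086 + (5281 - 1*(-1162))) - 698/5 = (-27086 + (5281 + 1162)) - 698/5 = (-27086 + 6443) - 698/5 = -20643 - 698/5 = -103913/5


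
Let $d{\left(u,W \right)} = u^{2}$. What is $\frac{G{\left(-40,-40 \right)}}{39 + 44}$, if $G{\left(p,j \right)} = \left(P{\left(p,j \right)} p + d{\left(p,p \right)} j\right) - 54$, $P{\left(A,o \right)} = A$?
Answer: $- \frac{62454}{83} \approx -752.46$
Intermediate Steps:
$G{\left(p,j \right)} = -54 + p^{2} + j p^{2}$ ($G{\left(p,j \right)} = \left(p p + p^{2} j\right) - 54 = \left(p^{2} + j p^{2}\right) - 54 = -54 + p^{2} + j p^{2}$)
$\frac{G{\left(-40,-40 \right)}}{39 + 44} = \frac{-54 + \left(-40\right)^{2} - 40 \left(-40\right)^{2}}{39 + 44} = \frac{-54 + 1600 - 64000}{83} = \frac{1}{83} \left(-62454\right) = - \frac{62454}{83}$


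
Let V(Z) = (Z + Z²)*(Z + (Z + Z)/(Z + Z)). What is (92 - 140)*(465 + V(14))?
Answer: -173520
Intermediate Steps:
V(Z) = (1 + Z)*(Z + Z²) (V(Z) = (Z + Z²)*(Z + (2*Z)/((2*Z))) = (Z + Z²)*(Z + (2*Z)*(1/(2*Z))) = (Z + Z²)*(Z + 1) = (Z + Z²)*(1 + Z) = (1 + Z)*(Z + Z²))
(92 - 140)*(465 + V(14)) = (92 - 140)*(465 + 14*(1 + 14² + 2*14)) = -48*(465 + 14*(1 + 196 + 28)) = -48*(465 + 14*225) = -48*(465 + 3150) = -48*3615 = -173520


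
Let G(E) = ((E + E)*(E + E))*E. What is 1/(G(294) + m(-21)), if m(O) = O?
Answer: 1/101648715 ≈ 9.8378e-9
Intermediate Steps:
G(E) = 4*E³ (G(E) = ((2*E)*(2*E))*E = (4*E²)*E = 4*E³)
1/(G(294) + m(-21)) = 1/(4*294³ - 21) = 1/(4*25412184 - 21) = 1/(101648736 - 21) = 1/101648715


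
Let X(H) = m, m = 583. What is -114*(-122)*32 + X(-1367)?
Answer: 445639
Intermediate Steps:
X(H) = 583
-114*(-122)*32 + X(-1367) = -114*(-122)*32 + 583 = 13908*32 + 583 = 445056 + 583 = 445639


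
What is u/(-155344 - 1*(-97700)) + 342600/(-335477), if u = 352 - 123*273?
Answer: -8601940121/19338236188 ≈ -0.44482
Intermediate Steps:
u = -33227 (u = 352 - 33579 = -33227)
u/(-155344 - 1*(-97700)) + 342600/(-335477) = -33227/(-155344 - 1*(-97700)) + 342600/(-335477) = -33227/(-155344 + 97700) + 342600*(-1/335477) = -33227/(-57644) - 342600/335477 = -33227*(-1/57644) - 342600/335477 = 33227/57644 - 342600/335477 = -8601940121/19338236188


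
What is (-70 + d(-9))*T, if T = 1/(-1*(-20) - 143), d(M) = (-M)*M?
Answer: 151/123 ≈ 1.2276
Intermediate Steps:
d(M) = -M²
T = -1/123 (T = 1/(20 - 143) = 1/(-123) = -1/123 ≈ -0.0081301)
(-70 + d(-9))*T = (-70 - 1*(-9)²)*(-1/123) = (-70 - 1*81)*(-1/123) = (-70 - 81)*(-1/123) = -151*(-1/123) = 151/123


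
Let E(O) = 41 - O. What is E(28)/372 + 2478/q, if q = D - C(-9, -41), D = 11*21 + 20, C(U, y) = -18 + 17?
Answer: 3671/372 ≈ 9.8683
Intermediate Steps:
C(U, y) = -1
D = 251 (D = 231 + 20 = 251)
q = 252 (q = 251 - 1*(-1) = 251 + 1 = 252)
E(28)/372 + 2478/q = (41 - 1*28)/372 + 2478/252 = (41 - 28)*(1/372) + 2478*(1/252) = 13*(1/372) + 59/6 = 13/372 + 59/6 = 3671/372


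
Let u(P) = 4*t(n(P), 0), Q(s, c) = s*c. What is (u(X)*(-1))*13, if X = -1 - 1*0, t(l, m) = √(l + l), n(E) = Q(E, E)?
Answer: -52*√2 ≈ -73.539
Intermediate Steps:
Q(s, c) = c*s
n(E) = E² (n(E) = E*E = E²)
t(l, m) = √2*√l (t(l, m) = √(2*l) = √2*√l)
X = -1 (X = -1 + 0 = -1)
u(P) = 4*√2*√(P²) (u(P) = 4*(√2*√(P²)) = 4*√2*√(P²))
(u(X)*(-1))*13 = ((4*√2*√((-1)²))*(-1))*13 = ((4*√2*√1)*(-1))*13 = ((4*√2*1)*(-1))*13 = ((4*√2)*(-1))*13 = -4*√2*13 = -52*√2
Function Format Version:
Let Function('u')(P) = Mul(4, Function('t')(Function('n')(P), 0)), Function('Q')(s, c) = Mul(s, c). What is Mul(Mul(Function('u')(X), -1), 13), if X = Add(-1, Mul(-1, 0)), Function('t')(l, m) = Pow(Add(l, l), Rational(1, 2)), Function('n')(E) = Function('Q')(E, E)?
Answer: Mul(-52, Pow(2, Rational(1, 2))) ≈ -73.539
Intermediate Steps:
Function('Q')(s, c) = Mul(c, s)
Function('n')(E) = Pow(E, 2) (Function('n')(E) = Mul(E, E) = Pow(E, 2))
Function('t')(l, m) = Mul(Pow(2, Rational(1, 2)), Pow(l, Rational(1, 2))) (Function('t')(l, m) = Pow(Mul(2, l), Rational(1, 2)) = Mul(Pow(2, Rational(1, 2)), Pow(l, Rational(1, 2))))
X = -1 (X = Add(-1, 0) = -1)
Function('u')(P) = Mul(4, Pow(2, Rational(1, 2)), Pow(Pow(P, 2), Rational(1, 2))) (Function('u')(P) = Mul(4, Mul(Pow(2, Rational(1, 2)), Pow(Pow(P, 2), Rational(1, 2)))) = Mul(4, Pow(2, Rational(1, 2)), Pow(Pow(P, 2), Rational(1, 2))))
Mul(Mul(Function('u')(X), -1), 13) = Mul(Mul(Mul(4, Pow(2, Rational(1, 2)), Pow(Pow(-1, 2), Rational(1, 2))), -1), 13) = Mul(Mul(Mul(4, Pow(2, Rational(1, 2)), Pow(1, Rational(1, 2))), -1), 13) = Mul(Mul(Mul(4, Pow(2, Rational(1, 2)), 1), -1), 13) = Mul(Mul(Mul(4, Pow(2, Rational(1, 2))), -1), 13) = Mul(Mul(-4, Pow(2, Rational(1, 2))), 13) = Mul(-52, Pow(2, Rational(1, 2)))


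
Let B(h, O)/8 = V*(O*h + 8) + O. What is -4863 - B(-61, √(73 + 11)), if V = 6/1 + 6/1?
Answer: -5631 + 11696*√21 ≈ 47967.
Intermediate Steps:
V = 12 (V = 6*1 + 6*1 = 6 + 6 = 12)
B(h, O) = 768 + 8*O + 96*O*h (B(h, O) = 8*(12*(O*h + 8) + O) = 8*(12*(8 + O*h) + O) = 8*((96 + 12*O*h) + O) = 8*(96 + O + 12*O*h) = 768 + 8*O + 96*O*h)
-4863 - B(-61, √(73 + 11)) = -4863 - (768 + 8*√(73 + 11) + 96*√(73 + 11)*(-61)) = -4863 - (768 + 8*√84 + 96*√84*(-61)) = -4863 - (768 + 8*(2*√21) + 96*(2*√21)*(-61)) = -4863 - (768 + 16*√21 - 11712*√21) = -4863 - (768 - 11696*√21) = -4863 + (-768 + 11696*√21) = -5631 + 11696*√21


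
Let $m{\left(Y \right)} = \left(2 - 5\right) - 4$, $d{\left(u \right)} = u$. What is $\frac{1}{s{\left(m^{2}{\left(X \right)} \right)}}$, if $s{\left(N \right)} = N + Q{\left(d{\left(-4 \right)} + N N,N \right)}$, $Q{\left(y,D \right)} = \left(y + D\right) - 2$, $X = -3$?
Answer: $\frac{1}{2493} \approx 0.00040112$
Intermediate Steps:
$m{\left(Y \right)} = -7$ ($m{\left(Y \right)} = -3 - 4 = -7$)
$Q{\left(y,D \right)} = -2 + D + y$ ($Q{\left(y,D \right)} = \left(D + y\right) - 2 = -2 + D + y$)
$s{\left(N \right)} = -6 + N^{2} + 2 N$ ($s{\left(N \right)} = N + \left(-2 + N + \left(-4 + N N\right)\right) = N + \left(-2 + N + \left(-4 + N^{2}\right)\right) = N + \left(-6 + N + N^{2}\right) = -6 + N^{2} + 2 N$)
$\frac{1}{s{\left(m^{2}{\left(X \right)} \right)}} = \frac{1}{-6 + \left(\left(-7\right)^{2}\right)^{2} + 2 \left(-7\right)^{2}} = \frac{1}{-6 + 49^{2} + 2 \cdot 49} = \frac{1}{-6 + 2401 + 98} = \frac{1}{2493}$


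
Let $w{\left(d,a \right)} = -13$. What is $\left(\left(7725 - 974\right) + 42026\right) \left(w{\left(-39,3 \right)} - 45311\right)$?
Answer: $-2210768748$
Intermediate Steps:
$\left(\left(7725 - 974\right) + 42026\right) \left(w{\left(-39,3 \right)} - 45311\right) = \left(\left(7725 - 974\right) + 42026\right) \left(-13 - 45311\right) = \left(\left(7725 - 974\right) + 42026\right) \left(-45324\right) = \left(6751 + 42026\right) \left(-45324\right) = 48777 \left(-45324\right) = -2210768748$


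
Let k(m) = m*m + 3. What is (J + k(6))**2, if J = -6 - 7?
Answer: 676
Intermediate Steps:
J = -13
k(m) = 3 + m**2 (k(m) = m**2 + 3 = 3 + m**2)
(J + k(6))**2 = (-13 + (3 + 6**2))**2 = (-13 + (3 + 36))**2 = (-13 + 39)**2 = 26**2 = 676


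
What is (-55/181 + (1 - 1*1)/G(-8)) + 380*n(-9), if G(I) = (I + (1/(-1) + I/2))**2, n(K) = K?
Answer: -619075/181 ≈ -3420.3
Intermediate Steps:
G(I) = (-1 + 3*I/2)**2 (G(I) = (I + (1*(-1) + I*(1/2)))**2 = (I + (-1 + I/2))**2 = (-1 + 3*I/2)**2)
(-55/181 + (1 - 1*1)/G(-8)) + 380*n(-9) = (-55/181 + (1 - 1*1)/(((-2 + 3*(-8))**2/4))) + 380*(-9) = (-55*1/181 + (1 - 1)/(((-2 - 24)**2/4))) - 3420 = (-55/181 + 0/(((1/4)*(-26)**2))) - 3420 = (-55/181 + 0/(((1/4)*676))) - 3420 = (-55/181 + 0/169) - 3420 = (-55/181 + 0*(1/169)) - 3420 = (-55/181 + 0) - 3420 = -55/181 - 3420 = -619075/181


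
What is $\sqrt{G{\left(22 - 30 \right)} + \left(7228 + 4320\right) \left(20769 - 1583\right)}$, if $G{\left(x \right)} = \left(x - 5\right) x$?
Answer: $4 \sqrt{13847502} \approx 14885.0$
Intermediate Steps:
$G{\left(x \right)} = x \left(-5 + x\right)$ ($G{\left(x \right)} = \left(-5 + x\right) x = x \left(-5 + x\right)$)
$\sqrt{G{\left(22 - 30 \right)} + \left(7228 + 4320\right) \left(20769 - 1583\right)} = \sqrt{\left(22 - 30\right) \left(-5 + \left(22 - 30\right)\right) + \left(7228 + 4320\right) \left(20769 - 1583\right)} = \sqrt{- 8 \left(-5 - 8\right) + 11548 \cdot 19186} = \sqrt{\left(-8\right) \left(-13\right) + 221559928} = \sqrt{104 + 221559928} = \sqrt{221560032} = 4 \sqrt{13847502}$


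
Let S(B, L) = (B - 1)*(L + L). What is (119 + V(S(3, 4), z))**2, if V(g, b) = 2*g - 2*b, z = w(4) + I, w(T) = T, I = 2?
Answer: 19321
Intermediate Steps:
z = 6 (z = 4 + 2 = 6)
S(B, L) = 2*L*(-1 + B) (S(B, L) = (-1 + B)*(2*L) = 2*L*(-1 + B))
V(g, b) = -2*b + 2*g
(119 + V(S(3, 4), z))**2 = (119 + (-2*6 + 2*(2*4*(-1 + 3))))**2 = (119 + (-12 + 2*(2*4*2)))**2 = (119 + (-12 + 2*16))**2 = (119 + (-12 + 32))**2 = (119 + 20)**2 = 139**2 = 19321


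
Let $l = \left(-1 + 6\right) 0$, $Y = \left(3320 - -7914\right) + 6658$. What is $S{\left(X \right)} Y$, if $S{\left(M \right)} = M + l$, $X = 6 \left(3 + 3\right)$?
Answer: $644112$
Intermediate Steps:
$Y = 17892$ ($Y = \left(3320 + 7914\right) + 6658 = 11234 + 6658 = 17892$)
$l = 0$ ($l = 5 \cdot 0 = 0$)
$X = 36$ ($X = 6 \cdot 6 = 36$)
$S{\left(M \right)} = M$ ($S{\left(M \right)} = M + 0 = M$)
$S{\left(X \right)} Y = 36 \cdot 17892 = 644112$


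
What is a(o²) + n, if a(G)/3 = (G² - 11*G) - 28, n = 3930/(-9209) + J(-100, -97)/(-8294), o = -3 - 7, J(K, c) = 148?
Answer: 1016440688192/38189723 ≈ 26616.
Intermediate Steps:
o = -10
n = -16979176/38189723 (n = 3930/(-9209) + 148/(-8294) = 3930*(-1/9209) + 148*(-1/8294) = -3930/9209 - 74/4147 = -16979176/38189723 ≈ -0.44460)
a(G) = -84 - 33*G + 3*G² (a(G) = 3*((G² - 11*G) - 28) = 3*(-28 + G² - 11*G) = -84 - 33*G + 3*G²)
a(o²) + n = (-84 - 33*(-10)² + 3*((-10)²)²) - 16979176/38189723 = (-84 - 33*100 + 3*100²) - 16979176/38189723 = (-84 - 3300 + 3*10000) - 16979176/38189723 = (-84 - 3300 + 30000) - 16979176/38189723 = 26616 - 16979176/38189723 = 1016440688192/38189723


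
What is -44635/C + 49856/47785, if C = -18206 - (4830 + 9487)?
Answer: 197597377/81795345 ≈ 2.4158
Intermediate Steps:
C = -32523 (C = -18206 - 1*14317 = -18206 - 14317 = -32523)
-44635/C + 49856/47785 = -44635/(-32523) + 49856/47785 = -44635*(-1/32523) + 49856*(1/47785) = 44635/32523 + 2624/2515 = 197597377/81795345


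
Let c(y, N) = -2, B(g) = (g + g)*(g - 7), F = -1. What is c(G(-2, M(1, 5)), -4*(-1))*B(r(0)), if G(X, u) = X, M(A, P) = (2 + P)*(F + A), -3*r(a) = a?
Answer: 0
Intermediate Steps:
r(a) = -a/3
M(A, P) = (-1 + A)*(2 + P) (M(A, P) = (2 + P)*(-1 + A) = (-1 + A)*(2 + P))
B(g) = 2*g*(-7 + g) (B(g) = (2*g)*(-7 + g) = 2*g*(-7 + g))
c(G(-2, M(1, 5)), -4*(-1))*B(r(0)) = -4*(-1/3*0)*(-7 - 1/3*0) = -4*0*(-7 + 0) = -4*0*(-7) = -2*0 = 0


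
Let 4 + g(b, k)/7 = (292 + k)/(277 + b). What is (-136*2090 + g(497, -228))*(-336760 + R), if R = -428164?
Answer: 84150430506608/387 ≈ 2.1744e+11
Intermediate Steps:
g(b, k) = -28 + 7*(292 + k)/(277 + b) (g(b, k) = -28 + 7*((292 + k)/(277 + b)) = -28 + 7*(292 + k)/(277 + b))
(-136*2090 + g(497, -228))*(-336760 + R) = (-136*2090 + 7*(-816 - 228 - 4*497)/(277 + 497))*(-336760 - 428164) = (-284240 + 7*(-816 - 228 - 1988)/774)*(-764924) = (-284240 + 7*(1/774)*(-3032))*(-764924) = (-284240 - 10612/387)*(-764924) = -110011492/387*(-764924) = 84150430506608/387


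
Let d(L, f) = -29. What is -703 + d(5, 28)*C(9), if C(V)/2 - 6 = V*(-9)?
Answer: 3647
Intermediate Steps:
C(V) = 12 - 18*V (C(V) = 12 + 2*(V*(-9)) = 12 + 2*(-9*V) = 12 - 18*V)
-703 + d(5, 28)*C(9) = -703 - 29*(12 - 18*9) = -703 - 29*(12 - 162) = -703 - 29*(-150) = -703 + 4350 = 3647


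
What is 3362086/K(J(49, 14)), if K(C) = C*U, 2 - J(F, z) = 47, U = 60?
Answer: -1681043/1350 ≈ -1245.2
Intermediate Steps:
J(F, z) = -45 (J(F, z) = 2 - 1*47 = 2 - 47 = -45)
K(C) = 60*C (K(C) = C*60 = 60*C)
3362086/K(J(49, 14)) = 3362086/((60*(-45))) = 3362086/(-2700) = 3362086*(-1/2700) = -1681043/1350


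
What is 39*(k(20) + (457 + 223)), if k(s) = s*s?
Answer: 42120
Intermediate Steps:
k(s) = s²
39*(k(20) + (457 + 223)) = 39*(20² + (457 + 223)) = 39*(400 + 680) = 39*1080 = 42120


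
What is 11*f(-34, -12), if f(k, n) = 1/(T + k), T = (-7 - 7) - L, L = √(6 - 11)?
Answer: -528/2309 + 11*I*√5/2309 ≈ -0.22867 + 0.010653*I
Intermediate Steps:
L = I*√5 (L = √(-5) = I*√5 ≈ 2.2361*I)
T = -14 - I*√5 (T = (-7 - 7) - I*√5 = -14 - I*√5 ≈ -14.0 - 2.2361*I)
f(k, n) = 1/(-14 + k - I*√5) (f(k, n) = 1/((-14 - I*√5) + k) = 1/(-14 + k - I*√5))
11*f(-34, -12) = 11/(-14 - 34 - I*√5) = 11/(-48 - I*√5)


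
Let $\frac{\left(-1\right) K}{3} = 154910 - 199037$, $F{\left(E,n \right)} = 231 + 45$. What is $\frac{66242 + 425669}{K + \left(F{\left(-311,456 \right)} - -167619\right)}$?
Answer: $\frac{491911}{300276} \approx 1.6382$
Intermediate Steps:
$F{\left(E,n \right)} = 276$
$K = 132381$ ($K = - 3 \left(154910 - 199037\right) = \left(-3\right) \left(-44127\right) = 132381$)
$\frac{66242 + 425669}{K + \left(F{\left(-311,456 \right)} - -167619\right)} = \frac{66242 + 425669}{132381 + \left(276 - -167619\right)} = \frac{491911}{132381 + \left(276 + 167619\right)} = \frac{491911}{132381 + 167895} = \frac{491911}{300276}$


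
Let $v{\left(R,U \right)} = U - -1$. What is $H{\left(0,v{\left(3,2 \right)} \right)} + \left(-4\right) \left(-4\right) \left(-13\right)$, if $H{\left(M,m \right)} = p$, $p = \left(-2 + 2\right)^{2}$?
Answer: $-208$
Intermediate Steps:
$v{\left(R,U \right)} = 1 + U$ ($v{\left(R,U \right)} = U + 1 = 1 + U$)
$p = 0$ ($p = 0^{2} = 0$)
$H{\left(M,m \right)} = 0$
$H{\left(0,v{\left(3,2 \right)} \right)} + \left(-4\right) \left(-4\right) \left(-13\right) = 0 + \left(-4\right) \left(-4\right) \left(-13\right) = 0 + 16 \left(-13\right) = 0 - 208 = -208$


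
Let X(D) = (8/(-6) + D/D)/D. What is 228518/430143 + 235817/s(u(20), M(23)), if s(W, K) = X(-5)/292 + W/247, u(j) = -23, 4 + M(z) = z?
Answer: -109738480572226286/43226360499 ≈ -2.5387e+6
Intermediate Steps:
M(z) = -4 + z
X(D) = -1/(3*D) (X(D) = (8*(-1/6) + 1)/D = (-4/3 + 1)/D = -1/(3*D))
s(W, K) = 1/4380 + W/247 (s(W, K) = -1/3/(-5)/292 + W/247 = -1/3*(-1/5)*(1/292) + W*(1/247) = (1/15)*(1/292) + W/247 = 1/4380 + W/247)
228518/430143 + 235817/s(u(20), M(23)) = 228518/430143 + 235817/(1/4380 + (1/247)*(-23)) = 228518*(1/430143) + 235817/(1/4380 - 23/247) = 228518/430143 + 235817/(-100493/1081860) = 228518/430143 + 235817*(-1081860/100493) = 228518/430143 - 255120979620/100493 = -109738480572226286/43226360499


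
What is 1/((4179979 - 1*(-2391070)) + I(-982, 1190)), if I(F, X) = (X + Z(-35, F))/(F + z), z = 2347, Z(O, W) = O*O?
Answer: 13/85423660 ≈ 1.5218e-7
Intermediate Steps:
Z(O, W) = O²
I(F, X) = (1225 + X)/(2347 + F) (I(F, X) = (X + (-35)²)/(F + 2347) = (X + 1225)/(2347 + F) = (1225 + X)/(2347 + F))
1/((4179979 - 1*(-2391070)) + I(-982, 1190)) = 1/((4179979 - 1*(-2391070)) + (1225 + 1190)/(2347 - 982)) = 1/((4179979 + 2391070) + 2415/1365) = 1/(6571049 + (1/1365)*2415) = 1/(6571049 + 23/13) = 1/(85423660/13) = 13/85423660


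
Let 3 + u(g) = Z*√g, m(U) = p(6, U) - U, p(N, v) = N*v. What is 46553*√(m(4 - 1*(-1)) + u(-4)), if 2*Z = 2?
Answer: 46553*√(22 + 2*I) ≈ 2.1858e+5 + 9914.9*I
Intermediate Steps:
Z = 1 (Z = (½)*2 = 1)
m(U) = 5*U (m(U) = 6*U - U = 5*U)
u(g) = -3 + √g (u(g) = -3 + 1*√g = -3 + √g)
46553*√(m(4 - 1*(-1)) + u(-4)) = 46553*√(5*(4 - 1*(-1)) + (-3 + √(-4))) = 46553*√(5*(4 + 1) + (-3 + 2*I)) = 46553*√(5*5 + (-3 + 2*I)) = 46553*√(25 + (-3 + 2*I)) = 46553*√(22 + 2*I)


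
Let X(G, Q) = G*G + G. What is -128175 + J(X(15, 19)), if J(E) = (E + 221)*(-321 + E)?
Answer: -165516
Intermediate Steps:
X(G, Q) = G + G² (X(G, Q) = G² + G = G + G²)
J(E) = (-321 + E)*(221 + E) (J(E) = (221 + E)*(-321 + E) = (-321 + E)*(221 + E))
-128175 + J(X(15, 19)) = -128175 + (-70941 + (15*(1 + 15))² - 1500*(1 + 15)) = -128175 + (-70941 + (15*16)² - 1500*16) = -128175 + (-70941 + 240² - 100*240) = -128175 + (-70941 + 57600 - 24000) = -128175 - 37341 = -165516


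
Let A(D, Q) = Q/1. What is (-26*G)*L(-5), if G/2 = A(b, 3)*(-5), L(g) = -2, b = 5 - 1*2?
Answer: -1560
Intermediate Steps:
b = 3 (b = 5 - 2 = 3)
A(D, Q) = Q (A(D, Q) = 1*Q = Q)
G = -30 (G = 2*(3*(-5)) = 2*(-15) = -30)
(-26*G)*L(-5) = -26*(-30)*(-2) = 780*(-2) = -1560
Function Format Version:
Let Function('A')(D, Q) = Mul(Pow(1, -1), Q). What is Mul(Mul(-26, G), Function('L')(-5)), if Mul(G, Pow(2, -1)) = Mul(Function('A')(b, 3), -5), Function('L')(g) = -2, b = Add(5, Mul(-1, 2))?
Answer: -1560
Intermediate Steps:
b = 3 (b = Add(5, -2) = 3)
Function('A')(D, Q) = Q (Function('A')(D, Q) = Mul(1, Q) = Q)
G = -30 (G = Mul(2, Mul(3, -5)) = Mul(2, -15) = -30)
Mul(Mul(-26, G), Function('L')(-5)) = Mul(Mul(-26, -30), -2) = Mul(780, -2) = -1560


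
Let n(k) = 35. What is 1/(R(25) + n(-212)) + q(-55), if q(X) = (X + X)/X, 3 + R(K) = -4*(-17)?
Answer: 201/100 ≈ 2.0100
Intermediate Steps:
R(K) = 65 (R(K) = -3 - 4*(-17) = -3 + 68 = 65)
q(X) = 2 (q(X) = (2*X)/X = 2)
1/(R(25) + n(-212)) + q(-55) = 1/(65 + 35) + 2 = 1/100 + 2 = 201/100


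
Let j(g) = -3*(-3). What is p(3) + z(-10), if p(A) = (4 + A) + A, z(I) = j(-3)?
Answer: 19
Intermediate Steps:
j(g) = 9
z(I) = 9
p(A) = 4 + 2*A
p(3) + z(-10) = (4 + 2*3) + 9 = (4 + 6) + 9 = 10 + 9 = 19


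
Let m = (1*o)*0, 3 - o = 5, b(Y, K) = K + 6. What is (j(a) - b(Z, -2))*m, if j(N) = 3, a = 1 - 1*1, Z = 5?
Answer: 0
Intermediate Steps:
a = 0 (a = 1 - 1 = 0)
b(Y, K) = 6 + K
o = -2 (o = 3 - 1*5 = 3 - 5 = -2)
m = 0 (m = (1*(-2))*0 = -2*0 = 0)
(j(a) - b(Z, -2))*m = (3 - (6 - 2))*0 = (3 - 1*4)*0 = (3 - 4)*0 = -1*0 = 0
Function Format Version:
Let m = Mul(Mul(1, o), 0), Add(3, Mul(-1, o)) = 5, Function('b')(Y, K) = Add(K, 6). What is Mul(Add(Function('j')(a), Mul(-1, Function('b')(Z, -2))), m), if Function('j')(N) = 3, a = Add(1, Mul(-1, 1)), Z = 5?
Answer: 0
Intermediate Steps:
a = 0 (a = Add(1, -1) = 0)
Function('b')(Y, K) = Add(6, K)
o = -2 (o = Add(3, Mul(-1, 5)) = Add(3, -5) = -2)
m = 0 (m = Mul(Mul(1, -2), 0) = Mul(-2, 0) = 0)
Mul(Add(Function('j')(a), Mul(-1, Function('b')(Z, -2))), m) = Mul(Add(3, Mul(-1, Add(6, -2))), 0) = Mul(Add(3, Mul(-1, 4)), 0) = Mul(Add(3, -4), 0) = Mul(-1, 0) = 0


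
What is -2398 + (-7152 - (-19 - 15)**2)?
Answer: -10706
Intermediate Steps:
-2398 + (-7152 - (-19 - 15)**2) = -2398 + (-7152 - 1*(-34)**2) = -2398 + (-7152 - 1*1156) = -2398 + (-7152 - 1156) = -2398 - 8308 = -10706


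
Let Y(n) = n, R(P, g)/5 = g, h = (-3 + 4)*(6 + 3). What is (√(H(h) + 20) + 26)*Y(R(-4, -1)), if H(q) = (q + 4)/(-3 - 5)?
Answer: -130 - 35*√6/4 ≈ -151.43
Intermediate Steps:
h = 9 (h = 1*9 = 9)
R(P, g) = 5*g
H(q) = -½ - q/8 (H(q) = (4 + q)/(-8) = (4 + q)*(-⅛) = -½ - q/8)
(√(H(h) + 20) + 26)*Y(R(-4, -1)) = (√((-½ - ⅛*9) + 20) + 26)*(5*(-1)) = (√((-½ - 9/8) + 20) + 26)*(-5) = (√(-13/8 + 20) + 26)*(-5) = (√(147/8) + 26)*(-5) = (7*√6/4 + 26)*(-5) = (26 + 7*√6/4)*(-5) = -130 - 35*√6/4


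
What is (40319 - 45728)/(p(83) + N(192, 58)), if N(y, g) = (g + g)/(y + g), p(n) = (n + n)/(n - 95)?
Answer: 4056750/10027 ≈ 404.58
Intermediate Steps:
p(n) = 2*n/(-95 + n) (p(n) = (2*n)/(-95 + n) = 2*n/(-95 + n))
N(y, g) = 2*g/(g + y) (N(y, g) = (2*g)/(g + y) = 2*g/(g + y))
(40319 - 45728)/(p(83) + N(192, 58)) = (40319 - 45728)/(2*83/(-95 + 83) + 2*58/(58 + 192)) = -5409/(2*83/(-12) + 2*58/250) = -5409/(2*83*(-1/12) + 2*58*(1/250)) = -5409/(-83/6 + 58/125) = -5409/(-10027/750) = -5409*(-750/10027) = 4056750/10027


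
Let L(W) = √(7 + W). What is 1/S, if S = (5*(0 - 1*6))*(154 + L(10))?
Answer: -77/355485 + √17/710970 ≈ -0.00021081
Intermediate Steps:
S = -4620 - 30*√17 (S = (5*(0 - 1*6))*(154 + √(7 + 10)) = (5*(0 - 6))*(154 + √17) = (5*(-6))*(154 + √17) = -30*(154 + √17) = -4620 - 30*√17 ≈ -4743.7)
1/S = 1/(-4620 - 30*√17)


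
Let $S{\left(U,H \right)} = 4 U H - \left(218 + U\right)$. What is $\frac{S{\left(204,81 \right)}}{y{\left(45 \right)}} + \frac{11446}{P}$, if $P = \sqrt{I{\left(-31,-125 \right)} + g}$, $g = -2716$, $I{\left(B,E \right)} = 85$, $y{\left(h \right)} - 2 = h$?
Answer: $\frac{65674}{47} - \frac{11446 i \sqrt{2631}}{2631} \approx 1397.3 - 223.15 i$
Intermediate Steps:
$y{\left(h \right)} = 2 + h$
$P = i \sqrt{2631}$ ($P = \sqrt{85 - 2716} = \sqrt{-2631} = i \sqrt{2631} \approx 51.293 i$)
$S{\left(U,H \right)} = -218 - U + 4 H U$ ($S{\left(U,H \right)} = 4 H U - \left(218 + U\right) = -218 - U + 4 H U$)
$\frac{S{\left(204,81 \right)}}{y{\left(45 \right)}} + \frac{11446}{P} = \frac{-218 - 204 + 4 \cdot 81 \cdot 204}{2 + 45} + \frac{11446}{i \sqrt{2631}} = \frac{-218 - 204 + 66096}{47} + 11446 \left(- \frac{i \sqrt{2631}}{2631}\right) = 65674 \cdot \frac{1}{47} - \frac{11446 i \sqrt{2631}}{2631} = \frac{65674}{47} - \frac{11446 i \sqrt{2631}}{2631}$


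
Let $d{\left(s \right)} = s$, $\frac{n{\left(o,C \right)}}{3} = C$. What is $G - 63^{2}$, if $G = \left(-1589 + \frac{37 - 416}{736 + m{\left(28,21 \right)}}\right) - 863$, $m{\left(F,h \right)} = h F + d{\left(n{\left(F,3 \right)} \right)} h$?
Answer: $- \frac{9715352}{1513} \approx -6421.3$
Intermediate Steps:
$n{\left(o,C \right)} = 3 C$
$m{\left(F,h \right)} = 9 h + F h$ ($m{\left(F,h \right)} = h F + 3 \cdot 3 h = F h + 9 h = 9 h + F h$)
$G = - \frac{3710255}{1513}$ ($G = \left(-1589 + \frac{37 - 416}{736 + 21 \left(9 + 28\right)}\right) - 863 = \left(-1589 - \frac{379}{736 + 21 \cdot 37}\right) - 863 = \left(-1589 - \frac{379}{736 + 777}\right) - 863 = \left(-1589 - \frac{379}{1513}\right) - 863 = - \frac{2404536}{1513} - 863 = - \frac{3710255}{1513} \approx -2452.3$)
$G - 63^{2} = - \frac{3710255}{1513} - 63^{2} = - \frac{3710255}{1513} - 3969 = - \frac{9715352}{1513}$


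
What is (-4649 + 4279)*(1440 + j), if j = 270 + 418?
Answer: -787360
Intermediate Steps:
j = 688
(-4649 + 4279)*(1440 + j) = (-4649 + 4279)*(1440 + 688) = -370*2128 = -787360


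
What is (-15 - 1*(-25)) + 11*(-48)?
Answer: -518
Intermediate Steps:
(-15 - 1*(-25)) + 11*(-48) = (-15 + 25) - 528 = 10 - 528 = -518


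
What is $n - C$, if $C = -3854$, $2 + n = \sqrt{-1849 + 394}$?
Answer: $3852 + i \sqrt{1455} \approx 3852.0 + 38.144 i$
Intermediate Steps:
$n = -2 + i \sqrt{1455}$ ($n = -2 + \sqrt{-1849 + 394} = -2 + \sqrt{-1455} = -2 + i \sqrt{1455} \approx -2.0 + 38.144 i$)
$n - C = \left(-2 + i \sqrt{1455}\right) - -3854 = \left(-2 + i \sqrt{1455}\right) + 3854 = 3852 + i \sqrt{1455}$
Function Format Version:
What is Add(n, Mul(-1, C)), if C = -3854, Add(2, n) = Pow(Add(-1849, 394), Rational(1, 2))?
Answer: Add(3852, Mul(I, Pow(1455, Rational(1, 2)))) ≈ Add(3852.0, Mul(38.144, I))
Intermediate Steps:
n = Add(-2, Mul(I, Pow(1455, Rational(1, 2)))) (n = Add(-2, Pow(Add(-1849, 394), Rational(1, 2))) = Add(-2, Pow(-1455, Rational(1, 2))) = Add(-2, Mul(I, Pow(1455, Rational(1, 2)))) ≈ Add(-2.0000, Mul(38.144, I)))
Add(n, Mul(-1, C)) = Add(Add(-2, Mul(I, Pow(1455, Rational(1, 2)))), Mul(-1, -3854)) = Add(Add(-2, Mul(I, Pow(1455, Rational(1, 2)))), 3854) = Add(3852, Mul(I, Pow(1455, Rational(1, 2))))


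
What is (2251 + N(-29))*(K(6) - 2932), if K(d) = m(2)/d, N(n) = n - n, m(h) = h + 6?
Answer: -19790792/3 ≈ -6.5969e+6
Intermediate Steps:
m(h) = 6 + h
N(n) = 0
K(d) = 8/d (K(d) = (6 + 2)/d = 8/d)
(2251 + N(-29))*(K(6) - 2932) = (2251 + 0)*(8/6 - 2932) = 2251*(8*(⅙) - 2932) = 2251*(4/3 - 2932) = 2251*(-8792/3) = -19790792/3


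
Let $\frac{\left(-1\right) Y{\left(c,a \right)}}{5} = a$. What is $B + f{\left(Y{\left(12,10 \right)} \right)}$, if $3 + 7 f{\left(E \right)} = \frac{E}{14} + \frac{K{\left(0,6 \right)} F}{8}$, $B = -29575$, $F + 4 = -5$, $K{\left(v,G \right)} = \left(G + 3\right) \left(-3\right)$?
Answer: $- \frac{11592067}{392} \approx -29572.0$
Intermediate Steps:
$K{\left(v,G \right)} = -9 - 3 G$ ($K{\left(v,G \right)} = \left(3 + G\right) \left(-3\right) = -9 - 3 G$)
$F = -9$ ($F = -4 - 5 = -9$)
$Y{\left(c,a \right)} = - 5 a$
$f{\left(E \right)} = \frac{219}{56} + \frac{E}{98}$ ($f{\left(E \right)} = - \frac{3}{7} + \frac{\frac{E}{14} + \frac{\left(-9 - 18\right) \left(-9\right)}{8}}{7} = - \frac{3}{7} + \frac{E \frac{1}{14} + \left(-9 - 18\right) \left(-9\right) \frac{1}{8}}{7} = - \frac{3}{7} + \frac{\frac{E}{14} + \left(-27\right) \left(-9\right) \frac{1}{8}}{7} = - \frac{3}{7} + \frac{\frac{E}{14} + 243 \cdot \frac{1}{8}}{7} = - \frac{3}{7} + \frac{\frac{E}{14} + \frac{243}{8}}{7} = - \frac{3}{7} + \frac{\frac{243}{8} + \frac{E}{14}}{7} = - \frac{3}{7} + \left(\frac{243}{56} + \frac{E}{98}\right) = \frac{219}{56} + \frac{E}{98}$)
$B + f{\left(Y{\left(12,10 \right)} \right)} = -29575 + \left(\frac{219}{56} + \frac{\left(-5\right) 10}{98}\right) = -29575 + \left(\frac{219}{56} + \frac{1}{98} \left(-50\right)\right) = -29575 + \left(\frac{219}{56} - \frac{25}{49}\right) = -29575 + \frac{1333}{392} = - \frac{11592067}{392}$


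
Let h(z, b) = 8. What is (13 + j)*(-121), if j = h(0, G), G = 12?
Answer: -2541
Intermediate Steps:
j = 8
(13 + j)*(-121) = (13 + 8)*(-121) = 21*(-121) = -2541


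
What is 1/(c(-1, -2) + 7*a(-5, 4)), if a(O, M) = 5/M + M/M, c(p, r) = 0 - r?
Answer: 4/71 ≈ 0.056338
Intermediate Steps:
c(p, r) = -r
a(O, M) = 1 + 5/M (a(O, M) = 5/M + 1 = 1 + 5/M)
1/(c(-1, -2) + 7*a(-5, 4)) = 1/(-1*(-2) + 7*((5 + 4)/4)) = 1/(2 + 7*((1/4)*9)) = 1/(2 + 7*(9/4)) = 1/(2 + 63/4) = 1/(71/4) = 4/71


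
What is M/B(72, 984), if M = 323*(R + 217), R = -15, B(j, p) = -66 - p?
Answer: -32623/525 ≈ -62.139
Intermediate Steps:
M = 65246 (M = 323*(-15 + 217) = 323*202 = 65246)
M/B(72, 984) = 65246/(-66 - 1*984) = 65246/(-66 - 984) = 65246/(-1050) = 65246*(-1/1050) = -32623/525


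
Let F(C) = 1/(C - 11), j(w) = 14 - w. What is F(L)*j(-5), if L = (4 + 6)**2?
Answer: 19/89 ≈ 0.21348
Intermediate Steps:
L = 100 (L = 10**2 = 100)
F(C) = 1/(-11 + C)
F(L)*j(-5) = (14 - 1*(-5))/(-11 + 100) = (14 + 5)/89 = (1/89)*19 = 19/89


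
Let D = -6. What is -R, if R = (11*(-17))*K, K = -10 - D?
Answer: -748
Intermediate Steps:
K = -4 (K = -10 - 1*(-6) = -10 + 6 = -4)
R = 748 (R = (11*(-17))*(-4) = -187*(-4) = 748)
-R = -1*748 = -748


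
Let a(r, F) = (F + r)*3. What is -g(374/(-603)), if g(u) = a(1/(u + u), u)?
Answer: 643361/150348 ≈ 4.2791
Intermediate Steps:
a(r, F) = 3*F + 3*r
g(u) = 3*u + 3/(2*u) (g(u) = 3*u + 3/(u + u) = 3*u + 3/((2*u)) = 3*u + 3*(1/(2*u)) = 3*u + 3/(2*u))
-g(374/(-603)) = -(3*(374/(-603)) + 3/(2*((374/(-603))))) = -(3*(374*(-1/603)) + 3/(2*((374*(-1/603))))) = -(3*(-374/603) + 3/(2*(-374/603))) = -(-374/201 + (3/2)*(-603/374)) = -(-374/201 - 1809/748) = -1*(-643361/150348) = 643361/150348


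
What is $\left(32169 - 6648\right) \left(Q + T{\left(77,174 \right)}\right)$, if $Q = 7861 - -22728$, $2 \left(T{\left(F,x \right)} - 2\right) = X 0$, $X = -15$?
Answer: $780712911$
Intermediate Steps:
$T{\left(F,x \right)} = 2$ ($T{\left(F,x \right)} = 2 + \frac{\left(-15\right) 0}{2} = 2 + \frac{1}{2} \cdot 0 = 2 + 0 = 2$)
$Q = 30589$ ($Q = 7861 + 22728 = 30589$)
$\left(32169 - 6648\right) \left(Q + T{\left(77,174 \right)}\right) = \left(32169 - 6648\right) \left(30589 + 2\right) = 25521 \cdot 30591 = 780712911$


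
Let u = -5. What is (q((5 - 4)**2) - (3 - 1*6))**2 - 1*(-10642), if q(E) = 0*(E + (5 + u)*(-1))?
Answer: 10651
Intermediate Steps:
q(E) = 0 (q(E) = 0*(E + (5 - 5)*(-1)) = 0*(E + 0*(-1)) = 0*(E + 0) = 0*E = 0)
(q((5 - 4)**2) - (3 - 1*6))**2 - 1*(-10642) = (0 - (3 - 1*6))**2 - 1*(-10642) = (0 - (3 - 6))**2 + 10642 = (0 - 1*(-3))**2 + 10642 = (0 + 3)**2 + 10642 = 3**2 + 10642 = 9 + 10642 = 10651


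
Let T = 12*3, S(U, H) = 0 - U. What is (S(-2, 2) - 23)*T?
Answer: -756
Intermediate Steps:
S(U, H) = -U
T = 36
(S(-2, 2) - 23)*T = (-1*(-2) - 23)*36 = (2 - 23)*36 = -21*36 = -756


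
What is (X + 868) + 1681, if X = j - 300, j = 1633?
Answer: 3882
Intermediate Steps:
X = 1333 (X = 1633 - 300 = 1333)
(X + 868) + 1681 = (1333 + 868) + 1681 = 2201 + 1681 = 3882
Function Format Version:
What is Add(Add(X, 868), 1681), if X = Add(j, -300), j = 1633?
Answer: 3882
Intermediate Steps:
X = 1333 (X = Add(1633, -300) = 1333)
Add(Add(X, 868), 1681) = Add(Add(1333, 868), 1681) = Add(2201, 1681) = 3882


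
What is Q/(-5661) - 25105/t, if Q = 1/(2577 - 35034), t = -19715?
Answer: 922553909560/724483180611 ≈ 1.2734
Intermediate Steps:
Q = -1/32457 (Q = 1/(-32457) = -1/32457 ≈ -3.0810e-5)
Q/(-5661) - 25105/t = -1/32457/(-5661) - 25105/(-19715) = -1/32457*(-1/5661) - 25105*(-1/19715) = 1/183739077 + 5021/3943 = 922553909560/724483180611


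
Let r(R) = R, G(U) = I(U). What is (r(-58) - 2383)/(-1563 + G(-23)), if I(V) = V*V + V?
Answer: 2441/1057 ≈ 2.3094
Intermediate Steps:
I(V) = V + V**2 (I(V) = V**2 + V = V + V**2)
G(U) = U*(1 + U)
(r(-58) - 2383)/(-1563 + G(-23)) = (-58 - 2383)/(-1563 - 23*(1 - 23)) = -2441/(-1563 - 23*(-22)) = -2441/(-1563 + 506) = -2441/(-1057) = -2441*(-1/1057) = 2441/1057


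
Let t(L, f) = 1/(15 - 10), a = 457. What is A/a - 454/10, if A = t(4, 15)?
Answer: -103738/2285 ≈ -45.400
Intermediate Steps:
t(L, f) = 1/5
A = 1/5 ≈ 0.20000
A/a - 454/10 = (1/5)/457 - 454/10 = (1/5)*(1/457) - 454*1/10 = 1/2285 - 227/5 = -103738/2285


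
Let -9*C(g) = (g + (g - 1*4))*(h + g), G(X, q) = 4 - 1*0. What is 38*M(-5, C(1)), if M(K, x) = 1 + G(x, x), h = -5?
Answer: 190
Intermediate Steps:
G(X, q) = 4 (G(X, q) = 4 + 0 = 4)
C(g) = -(-5 + g)*(-4 + 2*g)/9 (C(g) = -(g + (g - 1*4))*(-5 + g)/9 = -(g + (g - 4))*(-5 + g)/9 = -(g + (-4 + g))*(-5 + g)/9 = -(-4 + 2*g)*(-5 + g)/9 = -(-5 + g)*(-4 + 2*g)/9)
M(K, x) = 5 (M(K, x) = 1 + 4 = 5)
38*M(-5, C(1)) = 38*5 = 190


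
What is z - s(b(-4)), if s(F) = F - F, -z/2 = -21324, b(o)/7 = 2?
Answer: 42648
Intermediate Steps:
b(o) = 14 (b(o) = 7*2 = 14)
z = 42648 (z = -2*(-21324) = 42648)
s(F) = 0
z - s(b(-4)) = 42648 - 1*0 = 42648 + 0 = 42648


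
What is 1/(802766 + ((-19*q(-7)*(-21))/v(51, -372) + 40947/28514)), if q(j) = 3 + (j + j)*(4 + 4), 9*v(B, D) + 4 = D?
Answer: 5360632/4308921266831 ≈ 1.2441e-6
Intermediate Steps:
v(B, D) = -4/9 + D/9
q(j) = 3 + 16*j (q(j) = 3 + (2*j)*8 = 3 + 16*j)
1/(802766 + ((-19*q(-7)*(-21))/v(51, -372) + 40947/28514)) = 1/(802766 + ((-19*(3 + 16*(-7))*(-21))/(-4/9 + (1/9)*(-372)) + 40947/28514)) = 1/(802766 + ((-19*(3 - 112)*(-21))/(-4/9 - 124/3) + 40947*(1/28514))) = 1/(802766 + ((-19*(-109)*(-21))/(-376/9) + 40947/28514)) = 1/(802766 + ((2071*(-21))*(-9/376) + 40947/28514)) = 1/(802766 + (-43491*(-9/376) + 40947/28514)) = 1/(802766 + (391419/376 + 40947/28514)) = 1/(802766 + 5588158719/5360632) = 1/(4308921266831/5360632) = 5360632/4308921266831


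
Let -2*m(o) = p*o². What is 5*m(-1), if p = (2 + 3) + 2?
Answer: -35/2 ≈ -17.500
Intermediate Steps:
p = 7 (p = 5 + 2 = 7)
m(o) = -7*o²/2
5*m(-1) = 5*(-7/2*(-1)²) = 5*(-7/2*1) = 5*(-7/2) = -35/2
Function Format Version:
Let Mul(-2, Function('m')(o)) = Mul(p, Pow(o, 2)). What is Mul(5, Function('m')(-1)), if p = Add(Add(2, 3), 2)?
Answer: Rational(-35, 2) ≈ -17.500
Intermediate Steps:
p = 7 (p = Add(5, 2) = 7)
Function('m')(o) = Mul(Rational(-7, 2), Pow(o, 2)) (Function('m')(o) = Mul(Rational(-1, 2), Mul(7, Pow(o, 2))) = Mul(Rational(-7, 2), Pow(o, 2)))
Mul(5, Function('m')(-1)) = Mul(5, Mul(Rational(-7, 2), Pow(-1, 2))) = Mul(5, Mul(Rational(-7, 2), 1)) = Mul(5, Rational(-7, 2)) = Rational(-35, 2)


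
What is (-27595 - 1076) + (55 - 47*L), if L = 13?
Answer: -29227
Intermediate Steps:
(-27595 - 1076) + (55 - 47*L) = (-27595 - 1076) + (55 - 47*13) = -28671 + (55 - 611) = -28671 - 556 = -29227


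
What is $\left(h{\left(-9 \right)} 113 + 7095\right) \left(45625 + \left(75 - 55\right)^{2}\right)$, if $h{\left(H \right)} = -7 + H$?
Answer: $243334175$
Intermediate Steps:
$\left(h{\left(-9 \right)} 113 + 7095\right) \left(45625 + \left(75 - 55\right)^{2}\right) = \left(\left(-7 - 9\right) 113 + 7095\right) \left(45625 + \left(75 - 55\right)^{2}\right) = \left(\left(-16\right) 113 + 7095\right) \left(45625 + 20^{2}\right) = \left(-1808 + 7095\right) \left(45625 + 400\right) = 5287 \cdot 46025 = 243334175$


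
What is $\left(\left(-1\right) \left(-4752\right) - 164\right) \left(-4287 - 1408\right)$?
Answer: $-26128660$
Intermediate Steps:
$\left(\left(-1\right) \left(-4752\right) - 164\right) \left(-4287 - 1408\right) = \left(4752 - 164\right) \left(-5695\right) = 4588 \left(-5695\right) = -26128660$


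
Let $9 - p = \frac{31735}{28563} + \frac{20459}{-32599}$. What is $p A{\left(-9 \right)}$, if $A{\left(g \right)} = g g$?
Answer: $\frac{214109143695}{310375079} \approx 689.84$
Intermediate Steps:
$A{\left(g \right)} = g^{2}$
$p = \frac{7929968285}{931125237}$ ($p = 9 - \left(\frac{31735}{28563} + \frac{20459}{-32599}\right) = 9 - \left(31735 \cdot \frac{1}{28563} + 20459 \left(- \frac{1}{32599}\right)\right) = 9 - \left(\frac{31735}{28563} - \frac{20459}{32599}\right) = 9 - \frac{450158848}{931125237} = \frac{7929968285}{931125237} \approx 8.5165$)
$p A{\left(-9 \right)} = \frac{7929968285 \left(-9\right)^{2}}{931125237} = \frac{7929968285}{931125237} \cdot 81 = \frac{214109143695}{310375079}$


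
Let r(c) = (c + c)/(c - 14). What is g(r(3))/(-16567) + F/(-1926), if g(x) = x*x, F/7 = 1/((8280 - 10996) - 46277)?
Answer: -483278057/27022250700918 ≈ -1.7884e-5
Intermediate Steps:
r(c) = 2*c/(-14 + c) (r(c) = (2*c)/(-14 + c) = 2*c/(-14 + c))
F = -1/6999 (F = 7/((8280 - 10996) - 46277) = 7/(-2716 - 46277) = 7/(-48993) = 7*(-1/48993) = -1/6999 ≈ -0.00014288)
g(x) = x²
g(r(3))/(-16567) + F/(-1926) = (2*3/(-14 + 3))²/(-16567) - 1/6999/(-1926) = (2*3/(-11))²*(-1/16567) - 1/6999*(-1/1926) = (2*3*(-1/11))²*(-1/16567) + 1/13480074 = (-6/11)²*(-1/16567) + 1/13480074 = (36/121)*(-1/16567) + 1/13480074 = -36/2004607 + 1/13480074 = -483278057/27022250700918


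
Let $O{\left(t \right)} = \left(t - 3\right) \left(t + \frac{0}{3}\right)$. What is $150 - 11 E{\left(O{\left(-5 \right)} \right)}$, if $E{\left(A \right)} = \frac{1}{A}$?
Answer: $\frac{5989}{40} \approx 149.73$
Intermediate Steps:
$O{\left(t \right)} = t \left(-3 + t\right)$ ($O{\left(t \right)} = \left(-3 + t\right) \left(t + 0 \cdot \frac{1}{3}\right) = \left(-3 + t\right) \left(t + 0\right) = \left(-3 + t\right) t = t \left(-3 + t\right)$)
$150 - 11 E{\left(O{\left(-5 \right)} \right)} = 150 - \frac{11}{\left(-5\right) \left(-3 - 5\right)} = 150 - \frac{11}{\left(-5\right) \left(-8\right)} = 150 - \frac{11}{40} = \frac{5989}{40}$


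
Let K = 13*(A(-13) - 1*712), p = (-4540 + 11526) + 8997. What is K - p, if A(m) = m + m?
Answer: -25577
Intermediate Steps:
A(m) = 2*m
p = 15983 (p = 6986 + 8997 = 15983)
K = -9594 (K = 13*(2*(-13) - 1*712) = 13*(-26 - 712) = 13*(-738) = -9594)
K - p = -9594 - 1*15983 = -9594 - 15983 = -25577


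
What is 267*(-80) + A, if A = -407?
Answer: -21767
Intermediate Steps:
267*(-80) + A = 267*(-80) - 407 = -21360 - 407 = -21767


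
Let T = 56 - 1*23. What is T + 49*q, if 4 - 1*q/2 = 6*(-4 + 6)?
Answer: -751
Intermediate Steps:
q = -16 (q = 8 - 12*(-4 + 6) = 8 - 12*2 = 8 - 2*12 = 8 - 24 = -16)
T = 33 (T = 56 - 23 = 33)
T + 49*q = 33 + 49*(-16) = 33 - 784 = -751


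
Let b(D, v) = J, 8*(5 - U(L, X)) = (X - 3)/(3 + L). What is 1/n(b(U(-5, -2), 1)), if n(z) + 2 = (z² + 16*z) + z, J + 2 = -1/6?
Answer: -36/1229 ≈ -0.029292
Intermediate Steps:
J = -13/6 (J = -2 - 1/6 = -2 - 1*⅙ = -2 - ⅙ = -13/6 ≈ -2.1667)
U(L, X) = 5 - (-3 + X)/(8*(3 + L)) (U(L, X) = 5 - (X - 3)/(8*(3 + L)) = 5 - (-3 + X)/(8*(3 + L)))
b(D, v) = -13/6
n(z) = -2 + z² + 17*z (n(z) = -2 + ((z² + 16*z) + z) = -2 + (z² + 17*z) = -2 + z² + 17*z)
1/n(b(U(-5, -2), 1)) = 1/(-2 + (-13/6)² + 17*(-13/6)) = 1/(-2 + 169/36 - 221/6) = 1/(-1229/36) = -36/1229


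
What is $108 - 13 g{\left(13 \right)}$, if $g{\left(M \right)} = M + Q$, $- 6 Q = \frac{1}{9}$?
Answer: $- \frac{3281}{54} \approx -60.759$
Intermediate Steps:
$Q = - \frac{1}{54}$ ($Q = - \frac{1}{6 \cdot 9} = \left(- \frac{1}{6}\right) \frac{1}{9} = - \frac{1}{54} \approx -0.018519$)
$g{\left(M \right)} = - \frac{1}{54} + M$ ($g{\left(M \right)} = M - \frac{1}{54} = - \frac{1}{54} + M$)
$108 - 13 g{\left(13 \right)} = 108 - 13 \left(- \frac{1}{54} + 13\right) = 108 - \frac{9113}{54} = - \frac{3281}{54}$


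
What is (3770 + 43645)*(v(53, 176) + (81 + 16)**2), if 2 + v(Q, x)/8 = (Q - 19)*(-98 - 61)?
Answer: -1605234825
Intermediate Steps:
v(Q, x) = 24152 - 1272*Q (v(Q, x) = -16 + 8*((Q - 19)*(-98 - 61)) = -16 + 8*((-19 + Q)*(-159)) = -16 + 8*(3021 - 159*Q) = -16 + (24168 - 1272*Q) = 24152 - 1272*Q)
(3770 + 43645)*(v(53, 176) + (81 + 16)**2) = (3770 + 43645)*((24152 - 1272*53) + (81 + 16)**2) = 47415*((24152 - 67416) + 97**2) = 47415*(-43264 + 9409) = 47415*(-33855) = -1605234825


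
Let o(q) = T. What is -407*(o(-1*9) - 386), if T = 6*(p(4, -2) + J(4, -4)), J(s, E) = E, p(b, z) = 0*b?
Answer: 166870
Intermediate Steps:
p(b, z) = 0
T = -24 (T = 6*(0 - 4) = 6*(-4) = -24)
o(q) = -24
-407*(o(-1*9) - 386) = -407*(-24 - 386) = -407*(-410) = 166870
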